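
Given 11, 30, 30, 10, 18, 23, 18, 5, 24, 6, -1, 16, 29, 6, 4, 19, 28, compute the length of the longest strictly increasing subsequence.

Let dp[i] be the longest increasing subsequence ending at position i. Then dp = [1, 2, 2, 1, 2, 3, 2, 1, 4, 2, 1, 3, 5, 2, 2, 4, 5].
The maximum is 5; one witness is 11, 18, 23, 24, 29 at positions 1,5,6,9,13.

5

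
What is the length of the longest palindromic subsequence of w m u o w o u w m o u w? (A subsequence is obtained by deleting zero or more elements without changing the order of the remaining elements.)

One longest palindromic subsequence is wuowuwouw (positions 1,3,4,5,7,8,10,11,12); it reads the same forward and backward, and the interval DP gives dp[1][12] = 9.

9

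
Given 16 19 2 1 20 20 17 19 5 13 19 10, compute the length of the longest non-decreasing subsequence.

4

Scanning left to right, the best length ending at each element is: 16→1, 19→2, 2→1, 1→1, 20→3, 20→4, 17→2, 19→3, 5→2, 13→3, 19→4, 10→3.
So the longest non-decreasing subsequence has length 4, e.g. 16, 19, 20, 20.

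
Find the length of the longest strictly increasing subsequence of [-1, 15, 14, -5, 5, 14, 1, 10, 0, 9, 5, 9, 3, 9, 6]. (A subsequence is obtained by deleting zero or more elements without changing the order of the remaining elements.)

4

One longest increasing subsequence is -1, 1, 5, 9 (positions 1,7,11,12), of length 4; no longer one exists.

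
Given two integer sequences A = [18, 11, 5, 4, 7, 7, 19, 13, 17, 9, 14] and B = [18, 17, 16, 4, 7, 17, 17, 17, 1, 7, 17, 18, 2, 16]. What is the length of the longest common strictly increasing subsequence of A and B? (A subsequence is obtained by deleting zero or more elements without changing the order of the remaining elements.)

For each value that appears in both, track the longest common increasing run ending there.
The best achievable length is 3; one witness is 4, 7, 17 (A-positions 4,5,9, B-positions 4,5,6).

3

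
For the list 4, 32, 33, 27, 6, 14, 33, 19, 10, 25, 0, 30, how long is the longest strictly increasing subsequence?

6

Scanning left to right, the best length ending at each element is: 4→1, 32→2, 33→3, 27→2, 6→2, 14→3, 33→4, 19→4, 10→3, 25→5, 0→1, 30→6.
So the longest increasing subsequence has length 6, e.g. 4, 6, 14, 19, 25, 30.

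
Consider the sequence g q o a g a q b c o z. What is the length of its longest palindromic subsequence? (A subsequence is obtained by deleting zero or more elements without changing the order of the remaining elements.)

One longest palindromic subsequence is oagao (positions 3,4,5,6,10); it reads the same forward and backward, and the interval DP gives dp[1][11] = 5.

5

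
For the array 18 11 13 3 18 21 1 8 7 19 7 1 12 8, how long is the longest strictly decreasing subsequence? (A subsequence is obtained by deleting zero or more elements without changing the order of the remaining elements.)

Let dp[i] be the longest decreasing subsequence ending at position i. Then dp = [1, 2, 2, 3, 1, 1, 4, 3, 4, 2, 4, 5, 3, 4].
The maximum is 5; one witness is 18, 11, 8, 7, 1 at positions 1,2,8,9,12.

5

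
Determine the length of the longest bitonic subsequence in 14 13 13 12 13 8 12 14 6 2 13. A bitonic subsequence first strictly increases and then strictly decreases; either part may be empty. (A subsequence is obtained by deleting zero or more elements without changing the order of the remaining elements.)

Let inc[i] be the LIS ending at i and dec[i] the longest strictly decreasing subsequence starting at i. inc = [1, 1, 1, 1, 2, 1, 2, 3, 1, 1, 3], dec = [6, 5, 5, 4, 4, 3, 3, 3, 2, 1, 1].
max_i inc[i]+dec[i]−1 = 6, with one witness 14, 13, 12, 8, 6, 2.

6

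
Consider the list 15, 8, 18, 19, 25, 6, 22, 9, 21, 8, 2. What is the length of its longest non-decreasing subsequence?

4

Scanning left to right, the best length ending at each element is: 15→1, 8→1, 18→2, 19→3, 25→4, 6→1, 22→4, 9→2, 21→4, 8→2, 2→1.
So the longest non-decreasing subsequence has length 4, e.g. 15, 18, 19, 25.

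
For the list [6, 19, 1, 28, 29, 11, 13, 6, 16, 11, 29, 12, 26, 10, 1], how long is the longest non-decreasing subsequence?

Let dp[i] be the longest non-decreasing subsequence ending at position i. Then dp = [1, 2, 1, 3, 4, 2, 3, 2, 4, 3, 5, 4, 5, 3, 2].
The maximum is 5; one witness is 6, 19, 28, 29, 29 at positions 1,2,4,5,11.

5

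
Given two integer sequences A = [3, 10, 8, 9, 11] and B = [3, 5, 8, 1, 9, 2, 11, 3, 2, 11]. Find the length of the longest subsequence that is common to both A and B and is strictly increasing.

A longest common strictly increasing subsequence is 3, 8, 9, 11 (length 4); it appears in order in both A and B, and no longer such subsequence exists.

4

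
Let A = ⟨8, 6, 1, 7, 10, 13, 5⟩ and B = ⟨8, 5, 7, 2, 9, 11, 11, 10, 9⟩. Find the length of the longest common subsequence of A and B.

3

Backtracking the LCS table gives one alignment: 8 (A1,B1) → 7 (A4,B3) → 10 (A5,B8).
So the longest common subsequence has length 3.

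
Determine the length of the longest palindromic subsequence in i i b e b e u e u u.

Using dp[i][j] = 2 + dp[i+1][j−1] if the ends match, else max(dp[i+1][j], dp[i][j−1]):
dp[1][10] = 3. A witness is uuu at positions 7,9,10.

3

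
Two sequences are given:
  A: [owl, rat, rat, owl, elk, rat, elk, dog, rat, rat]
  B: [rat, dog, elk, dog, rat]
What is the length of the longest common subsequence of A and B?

4

Backtracking the LCS table gives one alignment: rat (A2,B1) → elk (A7,B3) → dog (A8,B4) → rat (A10,B5).
So the longest common subsequence has length 4.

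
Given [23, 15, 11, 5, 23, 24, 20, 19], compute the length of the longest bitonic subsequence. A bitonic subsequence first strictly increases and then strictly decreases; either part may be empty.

5

One longest bitonic subsequence is 15, 23, 24, 20, 19 (positions 2,5,6,7,8): it rises to 24 then falls. Length 5 is optimal.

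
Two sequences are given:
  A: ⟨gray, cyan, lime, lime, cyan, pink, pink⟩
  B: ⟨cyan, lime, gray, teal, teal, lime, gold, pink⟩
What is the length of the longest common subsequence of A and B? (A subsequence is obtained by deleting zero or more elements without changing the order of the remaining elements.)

A longest common subsequence is cyan, lime, lime, pink (length 4); the LCS DP confirms no longer common subsequence exists.

4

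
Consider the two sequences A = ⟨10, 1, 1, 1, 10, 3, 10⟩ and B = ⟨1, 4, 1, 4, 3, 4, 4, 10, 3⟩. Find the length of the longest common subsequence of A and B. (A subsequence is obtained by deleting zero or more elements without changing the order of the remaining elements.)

4

Backtracking the LCS table gives one alignment: 1 (A2,B1) → 1 (A3,B3) → 10 (A5,B8) → 3 (A6,B9).
So the longest common subsequence has length 4.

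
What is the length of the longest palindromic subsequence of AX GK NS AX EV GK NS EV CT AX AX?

One longest palindromic subsequence is AX AX EV NS EV AX AX (positions 1,4,5,7,8,10,11); it reads the same forward and backward, and the interval DP gives dp[1][11] = 7.

7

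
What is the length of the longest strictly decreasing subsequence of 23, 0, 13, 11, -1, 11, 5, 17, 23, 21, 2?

Scanning left to right, the best length ending at each element is: 23→1, 0→2, 13→2, 11→3, -1→4, 11→3, 5→4, 17→2, 23→1, 21→2, 2→5.
So the longest decreasing subsequence has length 5, e.g. 23, 13, 11, 5, 2.

5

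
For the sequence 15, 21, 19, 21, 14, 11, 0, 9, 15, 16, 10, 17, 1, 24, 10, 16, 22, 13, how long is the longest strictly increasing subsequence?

6

One longest increasing subsequence is 0, 9, 15, 16, 17, 24 (positions 7,8,9,10,12,14), of length 6; no longer one exists.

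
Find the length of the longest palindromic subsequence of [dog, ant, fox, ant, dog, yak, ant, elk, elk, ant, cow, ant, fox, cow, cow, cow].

8

One longest palindromic subsequence is fox ant ant elk elk ant ant fox (positions 3,4,7,8,9,10,12,13); it reads the same forward and backward, and the interval DP gives dp[1][16] = 8.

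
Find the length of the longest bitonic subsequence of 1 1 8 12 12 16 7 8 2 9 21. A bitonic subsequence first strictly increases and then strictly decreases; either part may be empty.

Let inc[i] be the LIS ending at i and dec[i] the longest strictly decreasing subsequence starting at i. inc = [1, 1, 2, 3, 3, 4, 2, 3, 2, 4, 5], dec = [1, 1, 3, 3, 3, 3, 2, 2, 1, 1, 1].
max_i inc[i]+dec[i]−1 = 6, with one witness 1, 8, 12, 16, 8, 2.

6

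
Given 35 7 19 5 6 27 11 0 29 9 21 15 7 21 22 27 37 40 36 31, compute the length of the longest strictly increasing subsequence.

9

Let dp[i] be the longest increasing subsequence ending at position i. Then dp = [1, 1, 2, 1, 2, 3, 3, 1, 4, 3, 4, 4, 3, 5, 6, 7, 8, 9, 8, 8].
The maximum is 9; one witness is 5, 6, 11, 15, 21, 22, 27, 37, 40 at positions 4,5,7,12,14,15,16,17,18.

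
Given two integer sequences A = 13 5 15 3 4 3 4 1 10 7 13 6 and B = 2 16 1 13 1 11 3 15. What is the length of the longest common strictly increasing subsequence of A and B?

A longest common strictly increasing subsequence is 1, 13 (length 2); it appears in order in both A and B, and no longer such subsequence exists.

2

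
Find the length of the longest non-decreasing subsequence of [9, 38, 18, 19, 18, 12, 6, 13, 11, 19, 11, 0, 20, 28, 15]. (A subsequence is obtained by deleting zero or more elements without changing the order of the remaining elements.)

6

Scanning left to right, the best length ending at each element is: 9→1, 38→2, 18→2, 19→3, 18→3, 12→2, 6→1, 13→3, 11→2, 19→4, 11→3, 0→1, 20→5, 28→6, 15→4.
So the longest non-decreasing subsequence has length 6, e.g. 9, 18, 19, 19, 20, 28.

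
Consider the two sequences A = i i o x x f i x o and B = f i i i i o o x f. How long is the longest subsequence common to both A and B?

A longest common subsequence is iioxf (length 5); the LCS DP confirms no longer common subsequence exists.

5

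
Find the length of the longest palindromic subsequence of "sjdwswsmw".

One longest palindromic subsequence is wswsw (positions 4,5,6,7,9); it reads the same forward and backward, and the interval DP gives dp[1][9] = 5.

5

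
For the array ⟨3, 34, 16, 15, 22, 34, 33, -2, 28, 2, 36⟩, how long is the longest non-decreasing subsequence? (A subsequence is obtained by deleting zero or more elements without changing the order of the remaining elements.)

Let dp[i] be the longest non-decreasing subsequence ending at position i. Then dp = [1, 2, 2, 2, 3, 4, 4, 1, 4, 2, 5].
The maximum is 5; one witness is 3, 16, 22, 34, 36 at positions 1,3,5,6,11.

5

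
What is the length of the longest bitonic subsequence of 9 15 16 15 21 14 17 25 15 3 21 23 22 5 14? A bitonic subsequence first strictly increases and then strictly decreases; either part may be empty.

One longest bitonic subsequence is 9, 15, 16, 21, 25, 23, 22, 14 (positions 1,2,3,5,8,12,13,15): it rises to 25 then falls. Length 8 is optimal.

8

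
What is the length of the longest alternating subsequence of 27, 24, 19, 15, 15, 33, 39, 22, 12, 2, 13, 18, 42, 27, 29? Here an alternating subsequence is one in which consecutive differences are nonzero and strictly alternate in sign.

Track the best alternating length ending on an up-step vs a down-step at each position: up/down = 1/1, 1/2, 1/2, 1/2, 1/2, 3/1, 3/1, 3/4, 1/4, 1/4, 5/4, 5/4, 5/1, 5/6, 7/6.
The maximum over both is 7; one such subsequence is 27, 24, 33, 22, 42, 27, 29.

7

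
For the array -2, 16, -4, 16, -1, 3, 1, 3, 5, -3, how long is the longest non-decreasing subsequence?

Scanning left to right, the best length ending at each element is: -2→1, 16→2, -4→1, 16→3, -1→2, 3→3, 1→3, 3→4, 5→5, -3→2.
So the longest non-decreasing subsequence has length 5, e.g. -2, -1, 3, 3, 5.

5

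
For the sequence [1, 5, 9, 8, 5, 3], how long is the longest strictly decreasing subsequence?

4

Let dp[i] be the longest decreasing subsequence ending at position i. Then dp = [1, 1, 1, 2, 3, 4].
The maximum is 4; one witness is 9, 8, 5, 3 at positions 3,4,5,6.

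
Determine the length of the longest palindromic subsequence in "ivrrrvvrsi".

One longest palindromic subsequence is ivrrrvi (positions 1,2,3,4,5,7,10); it reads the same forward and backward, and the interval DP gives dp[1][10] = 7.

7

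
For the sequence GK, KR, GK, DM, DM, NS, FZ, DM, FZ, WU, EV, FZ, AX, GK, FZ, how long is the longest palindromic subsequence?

Using dp[i][j] = 2 + dp[i+1][j−1] if the ends match, else max(dp[i+1][j], dp[i][j−1]):
dp[1][15] = 5. A witness is FZ FZ EV FZ FZ at positions 7,9,11,12,15.

5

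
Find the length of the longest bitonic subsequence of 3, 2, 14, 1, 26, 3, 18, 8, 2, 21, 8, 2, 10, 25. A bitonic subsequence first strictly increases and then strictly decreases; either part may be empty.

6

Let inc[i] be the LIS ending at i and dec[i] the longest strictly decreasing subsequence starting at i. inc = [1, 1, 2, 1, 3, 2, 3, 3, 2, 4, 3, 2, 4, 5], dec = [3, 2, 3, 1, 4, 2, 3, 2, 1, 3, 2, 1, 1, 1].
max_i inc[i]+dec[i]−1 = 6, with one witness 3, 14, 26, 21, 8, 2.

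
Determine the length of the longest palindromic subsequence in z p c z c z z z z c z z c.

One longest palindromic subsequence is czczzzzczc (positions 3,4,5,6,7,8,9,10,12,13); it reads the same forward and backward, and the interval DP gives dp[1][13] = 10.

10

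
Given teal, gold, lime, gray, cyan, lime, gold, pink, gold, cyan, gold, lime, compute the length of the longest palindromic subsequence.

7

Using dp[i][j] = 2 + dp[i+1][j−1] if the ends match, else max(dp[i+1][j], dp[i][j−1]):
dp[1][12] = 7. A witness is lime cyan gold pink gold cyan lime at positions 3,5,7,8,9,10,12.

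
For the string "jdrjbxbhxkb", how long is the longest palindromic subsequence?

5

One longest palindromic subsequence is bxhxb (positions 5,6,8,9,11); it reads the same forward and backward, and the interval DP gives dp[1][11] = 5.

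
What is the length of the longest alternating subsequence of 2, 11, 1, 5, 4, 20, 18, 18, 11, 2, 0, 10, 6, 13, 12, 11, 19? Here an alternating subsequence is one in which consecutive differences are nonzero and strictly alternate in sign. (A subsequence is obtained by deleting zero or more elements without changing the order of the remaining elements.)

12

Track the best alternating length ending on an up-step vs a down-step at each position: up/down = 1/1, 2/1, 1/3, 4/3, 4/5, 6/1, 6/7, 6/7, 6/7, 4/7, 1/7, 8/7, 8/9, 10/7, 10/11, 10/11, 12/7.
The maximum over both is 12; one such subsequence is 2, 11, 1, 5, 4, 20, 2, 10, 6, 13, 12, 19.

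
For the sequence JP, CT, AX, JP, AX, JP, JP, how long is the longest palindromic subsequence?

5

One longest palindromic subsequence is JP JP AX JP JP (positions 1,4,5,6,7); it reads the same forward and backward, and the interval DP gives dp[1][7] = 5.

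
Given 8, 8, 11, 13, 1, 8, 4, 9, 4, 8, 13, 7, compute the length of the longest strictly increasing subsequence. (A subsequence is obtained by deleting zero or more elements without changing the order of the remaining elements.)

Let dp[i] be the longest increasing subsequence ending at position i. Then dp = [1, 1, 2, 3, 1, 2, 2, 3, 2, 3, 4, 3].
The maximum is 4; one witness is 1, 8, 9, 13 at positions 5,6,8,11.

4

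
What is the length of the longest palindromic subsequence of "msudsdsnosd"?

One longest palindromic subsequence is dsosd (positions 4,5,9,10,11); it reads the same forward and backward, and the interval DP gives dp[1][11] = 5.

5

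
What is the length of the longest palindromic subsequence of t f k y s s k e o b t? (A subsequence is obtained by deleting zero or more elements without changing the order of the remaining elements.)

6

Using dp[i][j] = 2 + dp[i+1][j−1] if the ends match, else max(dp[i+1][j], dp[i][j−1]):
dp[1][11] = 6. A witness is tksskt at positions 1,3,5,6,7,11.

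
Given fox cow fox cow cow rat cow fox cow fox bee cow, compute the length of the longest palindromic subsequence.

Using dp[i][j] = 2 + dp[i+1][j−1] if the ends match, else max(dp[i+1][j], dp[i][j−1]):
dp[1][12] = 9. A witness is cow fox cow cow rat cow cow fox cow at positions 2,3,4,5,6,7,9,10,12.

9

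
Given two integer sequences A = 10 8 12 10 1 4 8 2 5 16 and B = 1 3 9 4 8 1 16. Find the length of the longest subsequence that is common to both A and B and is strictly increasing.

4

A longest common strictly increasing subsequence is 1, 4, 8, 16 (length 4); it appears in order in both A and B, and no longer such subsequence exists.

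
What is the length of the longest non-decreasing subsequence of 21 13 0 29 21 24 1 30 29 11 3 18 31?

5

Let dp[i] be the longest non-decreasing subsequence ending at position i. Then dp = [1, 1, 1, 2, 2, 3, 2, 4, 4, 3, 3, 4, 5].
The maximum is 5; one witness is 21, 21, 24, 30, 31 at positions 1,5,6,8,13.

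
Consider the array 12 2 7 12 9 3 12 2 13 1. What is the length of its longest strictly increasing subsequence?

5

One longest increasing subsequence is 2, 7, 9, 12, 13 (positions 2,3,5,7,9), of length 5; no longer one exists.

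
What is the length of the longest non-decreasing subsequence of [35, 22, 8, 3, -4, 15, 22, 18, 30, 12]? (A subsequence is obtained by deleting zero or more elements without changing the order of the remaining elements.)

4

Let dp[i] be the longest non-decreasing subsequence ending at position i. Then dp = [1, 1, 1, 1, 1, 2, 3, 3, 4, 2].
The maximum is 4; one witness is 8, 15, 22, 30 at positions 3,6,7,9.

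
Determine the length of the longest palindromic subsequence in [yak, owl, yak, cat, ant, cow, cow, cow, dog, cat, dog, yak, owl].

9

Using dp[i][j] = 2 + dp[i+1][j−1] if the ends match, else max(dp[i+1][j], dp[i][j−1]):
dp[1][13] = 9. A witness is owl yak cat cow cow cow cat yak owl at positions 2,3,4,6,7,8,10,12,13.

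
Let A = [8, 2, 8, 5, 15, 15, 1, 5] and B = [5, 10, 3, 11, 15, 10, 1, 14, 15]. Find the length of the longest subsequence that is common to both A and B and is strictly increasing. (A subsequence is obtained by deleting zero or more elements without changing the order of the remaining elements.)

For each value that appears in both, track the longest common increasing run ending there.
The best achievable length is 2; one witness is 5, 15 (A-positions 4,5, B-positions 1,5).

2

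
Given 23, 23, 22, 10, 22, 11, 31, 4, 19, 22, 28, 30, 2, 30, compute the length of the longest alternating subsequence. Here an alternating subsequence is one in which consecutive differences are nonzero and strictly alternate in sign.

9

Track the best alternating length ending on an up-step vs a down-step at each position: up/down = 1/1, 1/1, 1/2, 1/2, 3/2, 3/4, 5/1, 1/6, 7/6, 7/6, 7/6, 7/6, 1/8, 9/6.
The maximum over both is 9; one such subsequence is 23, 10, 22, 11, 31, 4, 19, 2, 30.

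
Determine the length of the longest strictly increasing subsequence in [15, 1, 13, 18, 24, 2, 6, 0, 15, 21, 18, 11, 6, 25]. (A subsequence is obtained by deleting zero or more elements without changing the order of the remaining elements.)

Let dp[i] be the longest increasing subsequence ending at position i. Then dp = [1, 1, 2, 3, 4, 2, 3, 1, 4, 5, 5, 4, 3, 6].
The maximum is 6; one witness is 1, 2, 6, 15, 21, 25 at positions 2,6,7,9,10,14.

6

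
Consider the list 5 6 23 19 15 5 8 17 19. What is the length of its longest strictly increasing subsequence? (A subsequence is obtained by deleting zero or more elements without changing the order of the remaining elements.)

5

Let dp[i] be the longest increasing subsequence ending at position i. Then dp = [1, 2, 3, 3, 3, 1, 3, 4, 5].
The maximum is 5; one witness is 5, 6, 15, 17, 19 at positions 1,2,5,8,9.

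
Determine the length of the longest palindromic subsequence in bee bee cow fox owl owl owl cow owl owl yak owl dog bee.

One longest palindromic subsequence is bee owl owl owl cow owl owl owl bee (positions 1,5,6,7,8,9,10,12,14); it reads the same forward and backward, and the interval DP gives dp[1][14] = 9.

9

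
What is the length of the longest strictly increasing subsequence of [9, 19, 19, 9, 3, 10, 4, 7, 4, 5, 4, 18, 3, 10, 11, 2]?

5

Scanning left to right, the best length ending at each element is: 9→1, 19→2, 19→2, 9→1, 3→1, 10→2, 4→2, 7→3, 4→2, 5→3, 4→2, 18→4, 3→1, 10→4, 11→5, 2→1.
So the longest increasing subsequence has length 5, e.g. 3, 4, 7, 10, 11.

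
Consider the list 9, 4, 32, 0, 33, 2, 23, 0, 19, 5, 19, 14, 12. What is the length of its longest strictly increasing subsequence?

Let dp[i] be the longest increasing subsequence ending at position i. Then dp = [1, 1, 2, 1, 3, 2, 3, 1, 3, 3, 4, 4, 4].
The maximum is 4; one witness is 0, 2, 5, 19 at positions 4,6,10,11.

4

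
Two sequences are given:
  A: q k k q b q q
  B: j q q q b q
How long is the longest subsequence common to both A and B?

Backtracking the LCS table gives one alignment: q (A1,B3) → q (A4,B4) → b (A5,B5) → q (A7,B6).
So the longest common subsequence has length 4.

4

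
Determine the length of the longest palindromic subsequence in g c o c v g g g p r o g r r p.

One longest palindromic subsequence is gogggog (positions 1,3,6,7,8,11,12); it reads the same forward and backward, and the interval DP gives dp[1][15] = 7.

7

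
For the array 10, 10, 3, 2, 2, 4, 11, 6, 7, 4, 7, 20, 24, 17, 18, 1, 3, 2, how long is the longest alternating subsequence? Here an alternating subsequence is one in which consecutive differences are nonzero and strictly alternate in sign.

A longest alternating subsequence is 10, 3, 11, 6, 7, 4, 20, 17, 18, 1, 3, 2 (positions 1,3,7,8,9,10,12,14,15,16,17,18); its 11 consecutive differences strictly alternate in sign, and length 12 is optimal.

12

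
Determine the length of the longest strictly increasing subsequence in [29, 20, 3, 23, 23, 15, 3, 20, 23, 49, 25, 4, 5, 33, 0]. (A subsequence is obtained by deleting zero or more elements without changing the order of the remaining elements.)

Let dp[i] be the longest increasing subsequence ending at position i. Then dp = [1, 1, 1, 2, 2, 2, 1, 3, 4, 5, 5, 2, 3, 6, 1].
The maximum is 6; one witness is 3, 15, 20, 23, 25, 33 at positions 3,6,8,9,11,14.

6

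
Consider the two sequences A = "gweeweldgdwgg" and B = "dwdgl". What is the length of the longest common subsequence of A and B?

3

A longest common subsequence is wdg (length 3); the LCS DP confirms no longer common subsequence exists.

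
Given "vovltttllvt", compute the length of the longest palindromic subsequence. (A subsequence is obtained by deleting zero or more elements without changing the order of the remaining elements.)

7

One longest palindromic subsequence is vltttlv (positions 3,4,5,6,7,9,10); it reads the same forward and backward, and the interval DP gives dp[1][11] = 7.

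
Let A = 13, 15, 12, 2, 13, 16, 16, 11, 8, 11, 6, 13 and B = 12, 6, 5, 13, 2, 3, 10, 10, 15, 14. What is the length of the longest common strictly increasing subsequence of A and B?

2

For each value that appears in both, track the longest common increasing run ending there.
The best achievable length is 2; one witness is 12, 13 (A-positions 3,5, B-positions 1,4).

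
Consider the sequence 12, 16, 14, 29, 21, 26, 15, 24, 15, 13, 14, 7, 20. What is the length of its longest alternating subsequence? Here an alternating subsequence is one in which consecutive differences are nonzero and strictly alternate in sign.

12

Track the best alternating length ending on an up-step vs a down-step at each position: up/down = 1/1, 2/1, 2/3, 4/1, 4/5, 6/5, 4/7, 8/7, 4/9, 2/9, 10/9, 1/11, 12/9.
The maximum over both is 12; one such subsequence is 12, 16, 14, 29, 21, 26, 15, 24, 13, 14, 7, 20.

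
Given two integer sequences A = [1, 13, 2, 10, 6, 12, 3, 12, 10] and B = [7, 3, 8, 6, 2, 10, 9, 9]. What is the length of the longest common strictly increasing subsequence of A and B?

2

A longest common strictly increasing subsequence is 2, 10 (length 2); it appears in order in both A and B, and no longer such subsequence exists.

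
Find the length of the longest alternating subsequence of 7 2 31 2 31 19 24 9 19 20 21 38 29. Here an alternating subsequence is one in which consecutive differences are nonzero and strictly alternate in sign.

Track the best alternating length ending on an up-step vs a down-step at each position: up/down = 1/1, 1/2, 3/1, 1/4, 5/1, 5/6, 7/6, 5/8, 9/8, 9/8, 9/8, 9/1, 9/10.
The maximum over both is 10; one such subsequence is 7, 2, 31, 2, 31, 19, 24, 9, 38, 29.

10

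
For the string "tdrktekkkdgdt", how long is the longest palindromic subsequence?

8

Using dp[i][j] = 2 + dp[i+1][j−1] if the ends match, else max(dp[i+1][j], dp[i][j−1]):
dp[1][13] = 8. A witness is tdkkkkdt at positions 1,2,4,7,8,9,12,13.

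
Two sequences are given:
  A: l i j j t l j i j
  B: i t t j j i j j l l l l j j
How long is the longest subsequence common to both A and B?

6

Backtracking the LCS table gives one alignment: i (A2,B6) → j (A3,B7) → j (A4,B8) → l (A6,B12) → j (A7,B13) → j (A9,B14).
So the longest common subsequence has length 6.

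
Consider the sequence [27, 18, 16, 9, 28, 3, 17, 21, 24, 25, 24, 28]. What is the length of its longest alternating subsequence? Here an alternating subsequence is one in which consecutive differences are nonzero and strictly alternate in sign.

A longest alternating subsequence is 27, 18, 28, 3, 25, 24, 28 (positions 1,2,5,6,10,11,12); its 6 consecutive differences strictly alternate in sign, and length 7 is optimal.

7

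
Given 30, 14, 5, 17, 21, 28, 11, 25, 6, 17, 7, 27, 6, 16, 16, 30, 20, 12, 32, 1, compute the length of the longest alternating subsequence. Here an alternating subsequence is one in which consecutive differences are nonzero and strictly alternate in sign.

A longest alternating subsequence is 30, 14, 17, 11, 25, 6, 17, 7, 27, 6, 30, 20, 32, 1 (positions 1,2,4,7,8,9,10,11,12,13,16,17,19,20); its 13 consecutive differences strictly alternate in sign, and length 14 is optimal.

14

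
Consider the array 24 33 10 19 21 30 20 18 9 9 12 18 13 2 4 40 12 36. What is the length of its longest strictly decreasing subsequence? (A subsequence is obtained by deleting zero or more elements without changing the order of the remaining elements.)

6

Scanning left to right, the best length ending at each element is: 24→1, 33→1, 10→2, 19→2, 21→2, 30→2, 20→3, 18→4, 9→5, 9→5, 12→5, 18→4, 13→5, 2→6, 4→6, 40→1, 12→6, 36→2.
So the longest decreasing subsequence has length 6, e.g. 24, 21, 20, 18, 9, 2.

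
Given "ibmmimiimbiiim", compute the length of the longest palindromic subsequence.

9

One longest palindromic subsequence is miiibiiim (positions 3,5,7,8,10,11,12,13,14); it reads the same forward and backward, and the interval DP gives dp[1][14] = 9.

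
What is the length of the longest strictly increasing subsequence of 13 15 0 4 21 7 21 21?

4

One longest increasing subsequence is 0, 4, 7, 21 (positions 3,4,6,7), of length 4; no longer one exists.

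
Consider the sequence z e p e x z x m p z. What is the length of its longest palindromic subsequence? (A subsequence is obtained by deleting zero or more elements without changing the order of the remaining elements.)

Using dp[i][j] = 2 + dp[i+1][j−1] if the ends match, else max(dp[i+1][j], dp[i][j−1]):
dp[1][10] = 7. A witness is zpxzxpz at positions 1,3,5,6,7,9,10.

7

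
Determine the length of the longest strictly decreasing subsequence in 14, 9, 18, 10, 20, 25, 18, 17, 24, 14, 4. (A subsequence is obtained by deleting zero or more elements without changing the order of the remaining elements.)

5

Scanning left to right, the best length ending at each element is: 14→1, 9→2, 18→1, 10→2, 20→1, 25→1, 18→2, 17→3, 24→2, 14→4, 4→5.
So the longest decreasing subsequence has length 5, e.g. 20, 18, 17, 14, 4.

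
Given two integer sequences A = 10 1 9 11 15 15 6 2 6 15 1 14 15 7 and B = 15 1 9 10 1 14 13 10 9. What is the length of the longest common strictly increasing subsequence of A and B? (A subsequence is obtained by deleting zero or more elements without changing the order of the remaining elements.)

For each value that appears in both, track the longest common increasing run ending there.
The best achievable length is 3; one witness is 1, 9, 14 (A-positions 2,3,12, B-positions 2,3,6).

3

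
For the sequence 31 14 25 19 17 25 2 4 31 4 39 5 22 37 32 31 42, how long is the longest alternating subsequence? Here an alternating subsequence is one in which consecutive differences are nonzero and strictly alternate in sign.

A longest alternating subsequence is 31, 14, 25, 19, 25, 2, 31, 4, 39, 5, 37, 32, 42 (positions 1,2,3,4,6,7,9,10,11,12,14,15,17); its 12 consecutive differences strictly alternate in sign, and length 13 is optimal.

13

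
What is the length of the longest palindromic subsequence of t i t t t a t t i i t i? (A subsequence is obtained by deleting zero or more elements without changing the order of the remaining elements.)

One longest palindromic subsequence is itttattti (positions 2,3,4,5,6,7,8,11,12); it reads the same forward and backward, and the interval DP gives dp[1][12] = 9.

9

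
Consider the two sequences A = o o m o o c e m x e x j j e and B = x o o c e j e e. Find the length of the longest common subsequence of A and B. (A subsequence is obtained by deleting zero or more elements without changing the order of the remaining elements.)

Backtracking the LCS table gives one alignment: o (A4,B2) → o (A5,B3) → c (A6,B4) → e (A7,B5) → e (A10,B7) → e (A14,B8).
So the longest common subsequence has length 6.

6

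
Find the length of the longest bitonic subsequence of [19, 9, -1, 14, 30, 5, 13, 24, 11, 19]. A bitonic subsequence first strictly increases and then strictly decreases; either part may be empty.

5

One longest bitonic subsequence is 9, 14, 30, 24, 19 (positions 2,4,5,8,10): it rises to 30 then falls. Length 5 is optimal.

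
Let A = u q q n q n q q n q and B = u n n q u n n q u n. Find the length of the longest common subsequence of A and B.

6

A longest common subsequence is uqnnqn (length 6); the LCS DP confirms no longer common subsequence exists.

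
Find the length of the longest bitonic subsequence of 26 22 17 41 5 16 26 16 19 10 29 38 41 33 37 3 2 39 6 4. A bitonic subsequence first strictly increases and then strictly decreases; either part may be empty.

Let inc[i] be the LIS ending at i and dec[i] the longest strictly decreasing subsequence starting at i. inc = [1, 1, 1, 2, 1, 2, 3, 2, 3, 2, 4, 5, 6, 5, 6, 1, 1, 7, 2, 2], dec = [7, 6, 5, 6, 3, 4, 5, 4, 4, 3, 3, 4, 4, 3, 3, 2, 1, 3, 2, 1].
max_i inc[i]+dec[i]−1 = 9, with one witness 5, 16, 26, 29, 38, 41, 39, 6, 4.

9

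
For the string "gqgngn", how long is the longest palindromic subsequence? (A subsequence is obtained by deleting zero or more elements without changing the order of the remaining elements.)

3

Using dp[i][j] = 2 + dp[i+1][j−1] if the ends match, else max(dp[i+1][j], dp[i][j−1]):
dp[1][6] = 3. A witness is ngn at positions 4,5,6.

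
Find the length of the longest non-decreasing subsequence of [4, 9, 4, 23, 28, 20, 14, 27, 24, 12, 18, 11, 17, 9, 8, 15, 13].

Scanning left to right, the best length ending at each element is: 4→1, 9→2, 4→2, 23→3, 28→4, 20→3, 14→3, 27→4, 24→4, 12→3, 18→4, 11→3, 17→4, 9→3, 8→3, 15→4, 13→4.
So the longest non-decreasing subsequence has length 4, e.g. 4, 9, 23, 28.

4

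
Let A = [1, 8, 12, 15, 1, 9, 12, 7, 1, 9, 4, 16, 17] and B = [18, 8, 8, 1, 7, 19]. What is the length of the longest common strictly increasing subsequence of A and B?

2

A longest common strictly increasing subsequence is 1, 7 (length 2); it appears in order in both A and B, and no longer such subsequence exists.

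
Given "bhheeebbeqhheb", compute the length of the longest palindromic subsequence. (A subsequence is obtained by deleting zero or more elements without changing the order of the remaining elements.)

10

One longest palindromic subsequence is bhhebbehhb (positions 1,2,3,6,7,8,9,11,12,14); it reads the same forward and backward, and the interval DP gives dp[1][14] = 10.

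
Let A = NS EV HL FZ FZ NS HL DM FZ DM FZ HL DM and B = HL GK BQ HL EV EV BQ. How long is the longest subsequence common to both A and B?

2

Backtracking the LCS table gives one alignment: HL (A3,B1) → HL (A7,B4).
So the longest common subsequence has length 2.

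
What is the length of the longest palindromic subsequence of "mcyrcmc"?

Using dp[i][j] = 2 + dp[i+1][j−1] if the ends match, else max(dp[i+1][j], dp[i][j−1]):
dp[1][7] = 5. A witness is mcrcm at positions 1,2,4,5,6.

5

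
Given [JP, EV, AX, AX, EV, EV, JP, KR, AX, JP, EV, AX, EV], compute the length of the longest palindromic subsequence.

One longest palindromic subsequence is EV AX EV JP AX JP EV AX EV (positions 2,3,5,7,9,10,11,12,13); it reads the same forward and backward, and the interval DP gives dp[1][13] = 9.

9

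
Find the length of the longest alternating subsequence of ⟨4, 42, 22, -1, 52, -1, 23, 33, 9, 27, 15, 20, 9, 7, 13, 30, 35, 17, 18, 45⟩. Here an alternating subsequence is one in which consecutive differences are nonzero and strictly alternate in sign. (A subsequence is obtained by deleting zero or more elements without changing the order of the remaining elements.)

Track the best alternating length ending on an up-step vs a down-step at each position: up/down = 1/1, 2/1, 2/3, 1/3, 4/1, 1/5, 6/5, 6/5, 6/7, 8/7, 8/9, 10/9, 6/11, 6/11, 12/11, 12/7, 12/5, 12/13, 14/13, 14/5.
The maximum over both is 14; one such subsequence is 4, 42, 22, 52, -1, 23, 9, 27, 15, 20, 9, 30, 17, 18.

14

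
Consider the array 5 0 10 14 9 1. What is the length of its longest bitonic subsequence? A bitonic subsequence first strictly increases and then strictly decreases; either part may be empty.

Let inc[i] be the LIS ending at i and dec[i] the longest strictly decreasing subsequence starting at i. inc = [1, 1, 2, 3, 2, 2], dec = [2, 1, 3, 3, 2, 1].
max_i inc[i]+dec[i]−1 = 5, with one witness 5, 10, 14, 9, 1.

5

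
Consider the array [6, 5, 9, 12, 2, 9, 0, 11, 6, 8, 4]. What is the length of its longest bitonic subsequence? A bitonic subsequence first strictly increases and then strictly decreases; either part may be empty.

6

One longest bitonic subsequence is 6, 9, 12, 11, 8, 4 (positions 1,3,4,8,10,11): it rises to 12 then falls. Length 6 is optimal.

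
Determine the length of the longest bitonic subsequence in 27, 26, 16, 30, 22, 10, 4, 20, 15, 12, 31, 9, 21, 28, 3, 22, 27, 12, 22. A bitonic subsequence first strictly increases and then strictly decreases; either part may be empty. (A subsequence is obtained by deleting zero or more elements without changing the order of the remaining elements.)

One longest bitonic subsequence is 27, 26, 22, 20, 15, 12, 9, 3 (positions 1,2,5,8,9,10,12,15): it rises to 27 then falls. Length 8 is optimal.

8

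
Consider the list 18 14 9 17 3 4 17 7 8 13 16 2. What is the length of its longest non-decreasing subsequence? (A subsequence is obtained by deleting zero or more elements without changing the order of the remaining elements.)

6

Let dp[i] be the longest non-decreasing subsequence ending at position i. Then dp = [1, 1, 1, 2, 1, 2, 3, 3, 4, 5, 6, 1].
The maximum is 6; one witness is 3, 4, 7, 8, 13, 16 at positions 5,6,8,9,10,11.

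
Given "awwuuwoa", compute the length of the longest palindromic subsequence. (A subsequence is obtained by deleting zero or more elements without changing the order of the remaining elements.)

One longest palindromic subsequence is awuuwa (positions 1,3,4,5,6,8); it reads the same forward and backward, and the interval DP gives dp[1][8] = 6.

6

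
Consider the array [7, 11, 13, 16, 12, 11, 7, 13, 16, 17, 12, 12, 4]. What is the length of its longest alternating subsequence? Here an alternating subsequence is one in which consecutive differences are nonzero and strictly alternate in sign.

5

Track the best alternating length ending on an up-step vs a down-step at each position: up/down = 1/1, 2/1, 2/1, 2/1, 2/3, 2/3, 1/3, 4/3, 4/1, 4/1, 4/5, 4/5, 1/5.
The maximum over both is 5; one such subsequence is 7, 13, 12, 13, 12.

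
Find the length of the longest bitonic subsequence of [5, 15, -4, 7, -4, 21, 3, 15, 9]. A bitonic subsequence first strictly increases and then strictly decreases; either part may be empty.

5

Let inc[i] be the LIS ending at i and dec[i] the longest strictly decreasing subsequence starting at i. inc = [1, 2, 1, 2, 1, 3, 2, 3, 3], dec = [2, 3, 1, 2, 1, 3, 1, 2, 1].
max_i inc[i]+dec[i]−1 = 5, with one witness 5, 15, 21, 15, 9.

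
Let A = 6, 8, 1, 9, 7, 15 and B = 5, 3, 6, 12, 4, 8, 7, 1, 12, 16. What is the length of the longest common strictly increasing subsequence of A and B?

2

For each value that appears in both, track the longest common increasing run ending there.
The best achievable length is 2; one witness is 6, 8 (A-positions 1,2, B-positions 3,6).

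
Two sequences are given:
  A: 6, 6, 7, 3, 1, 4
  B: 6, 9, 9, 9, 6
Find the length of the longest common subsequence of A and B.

2

Backtracking the LCS table gives one alignment: 6 (A1,B1) → 6 (A2,B5).
So the longest common subsequence has length 2.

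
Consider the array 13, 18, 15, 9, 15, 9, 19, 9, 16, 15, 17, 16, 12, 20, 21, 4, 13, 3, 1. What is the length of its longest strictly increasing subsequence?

One longest increasing subsequence is 13, 15, 16, 17, 20, 21 (positions 1,3,9,11,14,15), of length 6; no longer one exists.

6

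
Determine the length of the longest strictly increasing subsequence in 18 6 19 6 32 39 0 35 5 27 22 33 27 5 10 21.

Scanning left to right, the best length ending at each element is: 18→1, 6→1, 19→2, 6→1, 32→3, 39→4, 0→1, 35→4, 5→2, 27→3, 22→3, 33→4, 27→4, 5→2, 10→3, 21→4.
So the longest increasing subsequence has length 4, e.g. 18, 19, 32, 39.

4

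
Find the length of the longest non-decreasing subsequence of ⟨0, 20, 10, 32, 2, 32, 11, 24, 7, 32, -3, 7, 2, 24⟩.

5

One longest non-decreasing subsequence is 0, 20, 32, 32, 32 (positions 1,2,4,6,10), of length 5; no longer one exists.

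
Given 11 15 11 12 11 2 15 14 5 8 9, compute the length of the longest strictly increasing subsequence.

4

Let dp[i] be the longest increasing subsequence ending at position i. Then dp = [1, 2, 1, 2, 1, 1, 3, 3, 2, 3, 4].
The maximum is 4; one witness is 2, 5, 8, 9 at positions 6,9,10,11.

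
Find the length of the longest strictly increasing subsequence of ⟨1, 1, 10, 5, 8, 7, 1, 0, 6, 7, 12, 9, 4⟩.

Let dp[i] be the longest increasing subsequence ending at position i. Then dp = [1, 1, 2, 2, 3, 3, 1, 1, 3, 4, 5, 5, 2].
The maximum is 5; one witness is 1, 5, 6, 7, 12 at positions 1,4,9,10,11.

5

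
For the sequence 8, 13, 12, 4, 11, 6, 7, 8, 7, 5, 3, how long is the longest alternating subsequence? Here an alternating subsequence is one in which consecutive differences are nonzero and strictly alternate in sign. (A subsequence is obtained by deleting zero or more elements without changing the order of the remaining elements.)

7

A longest alternating subsequence is 8, 13, 4, 11, 6, 8, 7 (positions 1,2,4,5,6,8,9); its 6 consecutive differences strictly alternate in sign, and length 7 is optimal.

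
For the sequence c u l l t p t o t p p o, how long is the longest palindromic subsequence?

5

Using dp[i][j] = 2 + dp[i+1][j−1] if the ends match, else max(dp[i+1][j], dp[i][j−1]):
dp[1][12] = 5. A witness is ptotp at positions 6,7,8,9,11.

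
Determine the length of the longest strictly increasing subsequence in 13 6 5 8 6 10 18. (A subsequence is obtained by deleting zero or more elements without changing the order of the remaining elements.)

4

Scanning left to right, the best length ending at each element is: 13→1, 6→1, 5→1, 8→2, 6→2, 10→3, 18→4.
So the longest increasing subsequence has length 4, e.g. 6, 8, 10, 18.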